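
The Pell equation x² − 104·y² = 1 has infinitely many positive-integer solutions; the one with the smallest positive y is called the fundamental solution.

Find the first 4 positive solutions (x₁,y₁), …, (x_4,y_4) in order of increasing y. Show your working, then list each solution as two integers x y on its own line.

51 5
5201 510
530451 52015
54100801 5305020

√104 = [10; 5,20, …], period ℓ=2 (even) → k=1
a_0=10:  p_0=10·1+0=10,  q_0=10·0+1=1
a_1=5:  p_1=5·10+1=51,  q_1=5·1+0=5
fundamental: x₁=51, y₁=5  (since 2601 − 104·25 = 1)
(51+5√104)^2 = 5201 + 510√104
(51+5√104)^3 = 530451 + 52015√104
(51+5√104)^4 = 54100801 + 5305020√104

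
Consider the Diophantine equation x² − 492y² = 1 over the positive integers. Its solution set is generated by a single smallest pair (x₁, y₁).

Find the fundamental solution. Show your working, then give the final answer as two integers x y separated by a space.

29767 1342

√492 → a₀=22, period (5,1,1,10,1,1,5,44); ℓ=8 even so k=7
i=0: a=22 ⇒ p=22, q=1
…
i=4: a=10 ⇒ p=2573, q=116
i=5: a=1 ⇒ p=2817, q=127
i=6: a=1 ⇒ p=5390, q=243
i=7: a=5 ⇒ p=29767, q=1342
fundamental: x₁=29767, y₁=1342  (since 886074289 − 492·1800964 = 1)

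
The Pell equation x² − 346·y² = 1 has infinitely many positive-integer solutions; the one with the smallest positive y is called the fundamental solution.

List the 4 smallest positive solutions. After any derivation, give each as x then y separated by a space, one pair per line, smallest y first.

17299 930
598510801 32176140
20707276675699 1113230090790
716430357827323201 38515534648976280

[18; 1,1,1,1,36] for √346; ℓ=5 ⇒ convergent index 9
k=0  a_k=18  p_k/q_k = 18/1
k=1  a_k=1  p_k/q_k = 19/1
…
k=3  a_k=1  p_k/q_k = 56/3
k=4  a_k=1  p_k/q_k = 93/5
k=5  a_k=36  p_k/q_k = 3404/183
…
k=7  a_k=1  p_k/q_k = 6901/371
k=8  a_k=1  p_k/q_k = 10398/559
k=9  a_k=1  p_k/q_k = 17299/930
fundamental: x₁=17299, y₁=930  (since 299255401 − 346·864900 = 1)
n=2: (17299,930)∘(17299,930) = (17299·17299+346·930·930, 17299·930+930·17299) = (598510801,32176140)
n=3: (598510801,32176140)∘(17299,930) = (17299·598510801+346·930·32176140, 17299·32176140+930·598510801) = (20707276675699,1113230090790)
n=4: (20707276675699,1113230090790)∘(17299,930) = (17299·20707276675699+346·930·1113230090790, 17299·1113230090790+930·20707276675699) = (716430357827323201,38515534648976280)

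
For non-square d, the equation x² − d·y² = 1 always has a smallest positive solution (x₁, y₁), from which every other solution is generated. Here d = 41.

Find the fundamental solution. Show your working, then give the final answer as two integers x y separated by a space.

2049 320

d=41: √d = [6; 2,2,12] (ℓ=3, odd), read p_5/q_5
k=0  a_k=6  p_k/q_k = 6/1
k=1  a_k=2  p_k/q_k = 13/2
k=2  a_k=2  p_k/q_k = 32/5
k=3  a_k=12  p_k/q_k = 397/62
k=4  a_k=2  p_k/q_k = 826/129
k=5  a_k=2  p_k/q_k = 2049/320
fundamental: x₁=2049, y₁=320  (since 4198401 − 41·102400 = 1)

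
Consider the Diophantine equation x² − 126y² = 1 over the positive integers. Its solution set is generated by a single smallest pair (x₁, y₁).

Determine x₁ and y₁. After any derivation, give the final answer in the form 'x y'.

449 40

[11; 4,2,4,22] for √126; ℓ=4 ⇒ convergent index 3
step 0: (11, 1)  from 11·(1,0) + (0,1)
…
step 2: (101, 9)  from 2·(45,4) + (11,1)
step 3: (449, 40)  from 4·(101,9) + (45,4)
(x₁, y₁) = (449, 40);  449² − 126·40² = 1 ✓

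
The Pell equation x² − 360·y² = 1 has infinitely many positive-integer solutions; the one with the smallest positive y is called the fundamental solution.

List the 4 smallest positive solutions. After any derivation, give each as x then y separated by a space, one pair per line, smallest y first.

[18; 1,36] for √360; ℓ=2 ⇒ convergent index 1
a_0=18:  p_0=18·1+0=18,  q_0=18·0+1=1
a_1=1:  p_1=1·18+1=19,  q_1=1·1+0=1
→ (19, 1).  Check: 19²=361, 360·1²=360, difference 1.
n=2: (19,1)∘(19,1) = (19·19+360·1·1, 19·1+1·19) = (721,38)
n=3: (721,38)∘(19,1) = (19·721+360·1·38, 19·38+1·721) = (27379,1443)
n=4: (27379,1443)∘(19,1) = (19·27379+360·1·1443, 19·1443+1·27379) = (1039681,54796)

19 1
721 38
27379 1443
1039681 54796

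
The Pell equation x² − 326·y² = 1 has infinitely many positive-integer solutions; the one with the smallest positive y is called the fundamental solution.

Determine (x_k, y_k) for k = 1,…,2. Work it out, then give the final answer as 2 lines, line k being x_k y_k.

√326 → a₀=18, period (18,36); ℓ=2 even so k=1
k=0  a_k=18  p_k/q_k = 18/1
k=1  a_k=18  p_k/q_k = 325/18
→ (325, 18).  Check: 325²=105625, 326·18²=105624, difference 1.
(325+18√326)^2 = 211249 + 11700√326

325 18
211249 11700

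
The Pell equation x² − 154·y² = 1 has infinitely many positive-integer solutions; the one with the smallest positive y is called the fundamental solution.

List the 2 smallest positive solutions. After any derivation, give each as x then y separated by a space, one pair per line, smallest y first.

21295 1716
906954049 73084440

√154 = [12; 2,2,3,1,2,1,3,2,2,24, …], period ℓ=10 (even) → k=9
a_0=12:  p_0=12·1+0=12,  q_0=12·0+1=1
…
a_2=2:  p_2=2·25+12=62,  q_2=2·2+1=5
…
a_4=1:  p_4=1·211+62=273,  q_4=1·17+5=22
…
a_6=1:  p_6=1·757+273=1030,  q_6=1·61+22=83
a_7=3:  p_7=3·1030+757=3847,  q_7=3·83+61=310
a_8=2:  p_8=2·3847+1030=8724,  q_8=2·310+83=703
a_9=2:  p_9=2·8724+3847=21295,  q_9=2·703+310=1716
fundamental: x₁=21295, y₁=1716  (since 453477025 − 154·2944656 = 1)
n=2: (21295,1716)∘(21295,1716) = (21295·21295+154·1716·1716, 21295·1716+1716·21295) = (906954049,73084440)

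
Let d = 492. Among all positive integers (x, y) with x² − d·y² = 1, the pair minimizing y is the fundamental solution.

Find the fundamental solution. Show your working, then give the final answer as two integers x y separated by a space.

29767 1342

[22; 5,1,1,10,1,1,5,44] for √492; ℓ=8 ⇒ convergent index 7
step 0: (22, 1)  from 22·(1,0) + (0,1)
…
step 3: (244, 11)  from 1·(133,6) + (111,5)
step 4: (2573, 116)  from 10·(244,11) + (133,6)
…
step 6: (5390, 243)  from 1·(2817,127) + (2573,116)
step 7: (29767, 1342)  from 5·(5390,243) + (2817,127)
(x₁, y₁) = (29767, 1342);  29767² − 492·1342² = 1 ✓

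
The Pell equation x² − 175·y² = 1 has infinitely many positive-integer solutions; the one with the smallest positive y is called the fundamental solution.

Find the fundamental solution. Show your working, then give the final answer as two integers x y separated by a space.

2024 153

[13; 4,2,1,2,4,26] for √175; ℓ=6 ⇒ convergent index 5
k=0  a_k=13  p_k/q_k = 13/1
…
k=2  a_k=2  p_k/q_k = 119/9
k=3  a_k=1  p_k/q_k = 172/13
k=4  a_k=2  p_k/q_k = 463/35
k=5  a_k=4  p_k/q_k = 2024/153
→ (2024, 153).  Check: 2024²=4096576, 175·153²=4096575, difference 1.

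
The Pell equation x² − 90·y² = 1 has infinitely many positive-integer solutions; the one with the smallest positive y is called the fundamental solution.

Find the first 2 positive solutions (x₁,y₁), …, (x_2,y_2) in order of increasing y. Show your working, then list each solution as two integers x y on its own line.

19 2
721 76

√90 → a₀=9, period (2,18); ℓ=2 even so k=1
step 0: (9, 1)  from 9·(1,0) + (0,1)
step 1: (19, 2)  from 2·(9,1) + (1,0)
fundamental: x₁=19, y₁=2  (since 361 − 90·4 = 1)
(x_2, y_2) = (19·19 + 90·2·2, 19·2 + 2·19) = (721, 76)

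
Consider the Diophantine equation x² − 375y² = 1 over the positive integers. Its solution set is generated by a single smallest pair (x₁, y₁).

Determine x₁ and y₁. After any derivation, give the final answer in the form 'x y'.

d=375: √d = [19; 2,1,2,1,5,1,2,1,2,38] (ℓ=10, even), read p_9/q_9
k=0  a_k=19  p_k/q_k = 19/1
…
k=2  a_k=1  p_k/q_k = 58/3
…
k=4  a_k=1  p_k/q_k = 213/11
…
k=6  a_k=1  p_k/q_k = 1433/74
…
k=8  a_k=1  p_k/q_k = 5519/285
k=9  a_k=2  p_k/q_k = 15124/781
→ (15124, 781).  Check: 15124²=228735376, 375·781²=228735375, difference 1.

15124 781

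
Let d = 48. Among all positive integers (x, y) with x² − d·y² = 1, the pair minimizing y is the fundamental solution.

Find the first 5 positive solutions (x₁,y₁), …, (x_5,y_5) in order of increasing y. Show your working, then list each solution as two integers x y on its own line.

7 1
97 14
1351 195
18817 2716
262087 37829

[6; 1,12] for √48; ℓ=2 ⇒ convergent index 1
k=0  a_k=6  p_k/q_k = 6/1
k=1  a_k=1  p_k/q_k = 7/1
fundamental: x₁=7, y₁=1  (since 49 − 48·1 = 1)
n=2: (7,1)∘(7,1) = (7·7+48·1·1, 7·1+1·7) = (97,14)
n=3: (97,14)∘(7,1) = (7·97+48·1·14, 7·14+1·97) = (1351,195)
n=4: (1351,195)∘(7,1) = (7·1351+48·1·195, 7·195+1·1351) = (18817,2716)
n=5: (18817,2716)∘(7,1) = (7·18817+48·1·2716, 7·2716+1·18817) = (262087,37829)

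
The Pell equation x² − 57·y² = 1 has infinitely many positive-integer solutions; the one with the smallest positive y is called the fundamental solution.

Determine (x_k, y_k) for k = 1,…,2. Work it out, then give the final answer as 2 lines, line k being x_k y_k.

√57 = [7; 1,1,4,1,1,14, …], period ℓ=6 (even) → k=5
a_0=7:  p_0=7·1+0=7,  q_0=7·0+1=1
a_1=1:  p_1=1·7+1=8,  q_1=1·1+0=1
a_2=1:  p_2=1·8+7=15,  q_2=1·1+1=2
…
a_4=1:  p_4=1·68+15=83,  q_4=1·9+2=11
a_5=1:  p_5=1·83+68=151,  q_5=1·11+9=20
(x₁, y₁) = (151, 20);  151² − 57·20² = 1 ✓
(x_2, y_2) = (151·151 + 57·20·20, 151·20 + 20·151) = (45601, 6040)

151 20
45601 6040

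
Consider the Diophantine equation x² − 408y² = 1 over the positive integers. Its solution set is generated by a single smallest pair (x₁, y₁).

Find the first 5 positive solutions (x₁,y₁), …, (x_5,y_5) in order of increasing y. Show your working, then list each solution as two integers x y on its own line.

√408 = [20; 5,40, …], period ℓ=2 (even) → k=1
a_0=20:  p_0=20·1+0=20,  q_0=20·0+1=1
a_1=5:  p_1=5·20+1=101,  q_1=5·1+0=5
→ (101, 5).  Check: 101²=10201, 408·5²=10200, difference 1.
k=2:  x_2 = 101·101+408·5·5 = 20401,  y_2 = 101·5+5·101 = 1010
k=3:  x_3 = 101·20401+408·5·1010 = 4120901,  y_3 = 101·1010+5·20401 = 204015
k=4:  x_4 = 101·4120901+408·5·204015 = 832401601,  y_4 = 101·204015+5·4120901 = 41210020
k=5:  x_5 = 101·832401601+408·5·41210020 = 168141002501,  y_5 = 101·41210020+5·832401601 = 8324220025

101 5
20401 1010
4120901 204015
832401601 41210020
168141002501 8324220025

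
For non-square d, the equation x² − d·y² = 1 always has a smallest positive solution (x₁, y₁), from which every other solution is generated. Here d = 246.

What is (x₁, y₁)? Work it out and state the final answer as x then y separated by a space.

√246 → a₀=15, period (1,2,5,1,14,1,5,2,1,30); ℓ=10 even so k=9
k=0  a_k=15  p_k/q_k = 15/1
k=1  a_k=1  p_k/q_k = 16/1
k=2  a_k=2  p_k/q_k = 47/3
k=3  a_k=5  p_k/q_k = 251/16
k=4  a_k=1  p_k/q_k = 298/19
k=5  a_k=14  p_k/q_k = 4423/282
…
k=7  a_k=5  p_k/q_k = 28028/1787
k=8  a_k=2  p_k/q_k = 60777/3875
k=9  a_k=1  p_k/q_k = 88805/5662
(x₁, y₁) = (88805, 5662);  88805² − 246·5662² = 1 ✓

88805 5662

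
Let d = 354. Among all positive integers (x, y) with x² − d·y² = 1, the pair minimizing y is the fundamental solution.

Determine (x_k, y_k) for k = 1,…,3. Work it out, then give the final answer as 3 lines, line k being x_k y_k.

d=354: √d = [18; 1,4,2,2,18,2,2,4,1,36] (ℓ=10, even), read p_9/q_9
step 0: (18, 1)  from 18·(1,0) + (0,1)
…
step 2: (94, 5)  from 4·(19,1) + (18,1)
…
step 7: (47771, 2539)  from 2·(19210,1021) + (9351,497)
step 8: (210294, 11177)  from 4·(47771,2539) + (19210,1021)
step 9: (258065, 13716)  from 1·(210294,11177) + (47771,2539)
fundamental: x₁=258065, y₁=13716  (since 66597544225 − 354·188128656 = 1)
(x_2, y_2) = (258065·258065 + 354·13716·13716, 258065·13716 + 13716·258065) = (133195088449, 7079239080)
(x_3, y_3) = (258065·133195088449 + 354·13716·7079239080, 258065·7079239080 + 13716·133195088449) = (68745981000924305, 3653807666346684)

258065 13716
133195088449 7079239080
68745981000924305 3653807666346684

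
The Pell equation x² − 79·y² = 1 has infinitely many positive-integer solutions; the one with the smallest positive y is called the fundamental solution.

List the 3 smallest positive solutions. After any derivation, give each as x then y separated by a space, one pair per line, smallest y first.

80 9
12799 1440
2047760 230391

d=79: √d = [8; 1,7,1,16] (ℓ=4, even), read p_3/q_3
a_0=8:  p_0=8·1+0=8,  q_0=8·0+1=1
a_1=1:  p_1=1·8+1=9,  q_1=1·1+0=1
a_2=7:  p_2=7·9+8=71,  q_2=7·1+1=8
a_3=1:  p_3=1·71+9=80,  q_3=1·8+1=9
fundamental: x₁=80, y₁=9  (since 6400 − 79·81 = 1)
k=2:  x_2 = 80·80+79·9·9 = 12799,  y_2 = 80·9+9·80 = 1440
k=3:  x_3 = 80·12799+79·9·1440 = 2047760,  y_3 = 80·1440+9·12799 = 230391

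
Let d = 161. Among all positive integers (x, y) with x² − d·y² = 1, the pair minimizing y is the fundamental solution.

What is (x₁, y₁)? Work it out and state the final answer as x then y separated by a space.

√161 → a₀=12, period (1,2,4,1,2,1,4,2,1,24); ℓ=10 even so k=9
step 0: (12, 1)  from 12·(1,0) + (0,1)
step 1: (13, 1)  from 1·(12,1) + (1,0)
step 2: (38, 3)  from 2·(13,1) + (12,1)
step 3: (165, 13)  from 4·(38,3) + (13,1)
…
step 6: (774, 61)  from 1·(571,45) + (203,16)
step 7: (3667, 289)  from 4·(774,61) + (571,45)
step 8: (8108, 639)  from 2·(3667,289) + (774,61)
step 9: (11775, 928)  from 1·(8108,639) + (3667,289)
→ (11775, 928).  Check: 11775²=138650625, 161·928²=138650624, difference 1.

11775 928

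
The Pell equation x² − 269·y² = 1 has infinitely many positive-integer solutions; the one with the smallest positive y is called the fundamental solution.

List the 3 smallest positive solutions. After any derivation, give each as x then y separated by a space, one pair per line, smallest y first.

√269 → a₀=16, period (2,2,32); ℓ=3 odd so k=5
step 0: (16, 1)  from 16·(1,0) + (0,1)
step 1: (33, 2)  from 2·(16,1) + (1,0)
step 2: (82, 5)  from 2·(33,2) + (16,1)
…
step 4: (5396, 329)  from 2·(2657,162) + (82,5)
step 5: (13449, 820)  from 2·(5396,329) + (2657,162)
→ (13449, 820).  Check: 13449²=180875601, 269·820²=180875600, difference 1.
n=2: (13449,820)∘(13449,820) = (13449·13449+269·820·820, 13449·820+820·13449) = (361751201,22056360)
n=3: (361751201,22056360)∘(13449,820) = (13449·361751201+269·820·22056360, 13449·22056360+820·361751201) = (9730383791049,593271970460)

13449 820
361751201 22056360
9730383791049 593271970460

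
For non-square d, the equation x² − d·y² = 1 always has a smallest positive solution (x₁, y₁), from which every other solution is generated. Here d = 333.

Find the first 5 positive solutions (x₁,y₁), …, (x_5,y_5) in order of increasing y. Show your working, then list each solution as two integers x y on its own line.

73 4
10657 584
1555849 85260
227143297 12447376
33161365513 1817231636

d=333: √d = [18; 4,36] (ℓ=2, even), read p_1/q_1
step 0: (18, 1)  from 18·(1,0) + (0,1)
step 1: (73, 4)  from 4·(18,1) + (1,0)
(x₁, y₁) = (73, 4);  73² − 333·4² = 1 ✓
(73+4√333)^2 = 10657 + 584√333
(73+4√333)^3 = 1555849 + 85260√333
(73+4√333)^4 = 227143297 + 12447376√333
(73+4√333)^5 = 33161365513 + 1817231636√333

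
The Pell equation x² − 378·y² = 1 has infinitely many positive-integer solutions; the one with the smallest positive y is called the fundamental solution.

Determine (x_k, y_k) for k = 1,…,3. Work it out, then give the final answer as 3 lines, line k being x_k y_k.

8749 450
153090001 7874100
2678768828749 137781001350

d=378: √d = [19; 2,3,1,4,1,3,2,38] (ℓ=8, even), read p_7/q_7
step 0: (19, 1)  from 19·(1,0) + (0,1)
…
step 2: (136, 7)  from 3·(39,2) + (19,1)
step 3: (175, 9)  from 1·(136,7) + (39,2)
…
step 5: (1011, 52)  from 1·(836,43) + (175,9)
step 6: (3869, 199)  from 3·(1011,52) + (836,43)
step 7: (8749, 450)  from 2·(3869,199) + (1011,52)
fundamental: x₁=8749, y₁=450  (since 76545001 − 378·202500 = 1)
k=2:  x_2 = 8749·8749+378·450·450 = 153090001,  y_2 = 8749·450+450·8749 = 7874100
k=3:  x_3 = 8749·153090001+378·450·7874100 = 2678768828749,  y_3 = 8749·7874100+450·153090001 = 137781001350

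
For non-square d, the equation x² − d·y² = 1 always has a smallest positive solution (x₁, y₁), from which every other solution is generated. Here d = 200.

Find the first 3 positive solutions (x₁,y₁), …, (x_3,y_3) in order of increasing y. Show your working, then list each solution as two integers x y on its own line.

[14; 7,28] for √200; ℓ=2 ⇒ convergent index 1
a_0=14:  p_0=14·1+0=14,  q_0=14·0+1=1
a_1=7:  p_1=7·14+1=99,  q_1=7·1+0=7
→ (99, 7).  Check: 99²=9801, 200·7²=9800, difference 1.
n=2: (99,7)∘(99,7) = (99·99+200·7·7, 99·7+7·99) = (19601,1386)
n=3: (19601,1386)∘(99,7) = (99·19601+200·7·1386, 99·1386+7·19601) = (3880899,274421)

99 7
19601 1386
3880899 274421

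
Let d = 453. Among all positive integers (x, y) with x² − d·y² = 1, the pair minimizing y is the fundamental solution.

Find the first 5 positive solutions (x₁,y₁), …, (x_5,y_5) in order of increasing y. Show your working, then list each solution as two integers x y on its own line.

[21; 3,1,1,10,14,10,1,1,3,42] for √453; ℓ=10 ⇒ convergent index 9
a_0=21:  p_0=21·1+0=21,  q_0=21·0+1=1
…
a_2=1:  p_2=1·64+21=85,  q_2=1·3+1=4
…
a_5=14:  p_5=14·1575+149=22199,  q_5=14·74+7=1043
…
a_7=1:  p_7=1·223565+22199=245764,  q_7=1·10504+1043=11547
a_8=1:  p_8=1·245764+223565=469329,  q_8=1·11547+10504=22051
a_9=3:  p_9=3·469329+245764=1653751,  q_9=3·22051+11547=77700
(x₁, y₁) = (1653751, 77700);  1653751² − 453·77700² = 1 ✓
(1653751+77700√453)^2 = 5469784740001 + 256992905400√453
(1653751+77700√453)^3 = 18091323967121133751 + 850004548596233100√453
(1653751+77700√453)^4 = 59837090203895614338960001 + 2811391744490881177810800√453
(1653751+77700√453)^5 = 197911295523547060893371760093751 + 9298683817686228472822980388500√453

1653751 77700
5469784740001 256992905400
18091323967121133751 850004548596233100
59837090203895614338960001 2811391744490881177810800
197911295523547060893371760093751 9298683817686228472822980388500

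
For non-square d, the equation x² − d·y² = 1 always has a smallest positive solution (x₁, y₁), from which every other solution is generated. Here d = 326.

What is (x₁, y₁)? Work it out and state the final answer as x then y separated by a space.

325 18

[18; 18,36] for √326; ℓ=2 ⇒ convergent index 1
step 0: (18, 1)  from 18·(1,0) + (0,1)
step 1: (325, 18)  from 18·(18,1) + (1,0)
→ (325, 18).  Check: 325²=105625, 326·18²=105624, difference 1.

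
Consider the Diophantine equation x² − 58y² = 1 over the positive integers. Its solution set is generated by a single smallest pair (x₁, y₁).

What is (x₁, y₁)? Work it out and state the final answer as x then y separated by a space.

19603 2574

d=58: √d = [7; 1,1,1,1,1,1,14] (ℓ=7, odd), read p_13/q_13
i=0: a=7 ⇒ p=7, q=1
i=1: a=1 ⇒ p=8, q=1
i=2: a=1 ⇒ p=15, q=2
i=3: a=1 ⇒ p=23, q=3
i=4: a=1 ⇒ p=38, q=5
i=5: a=1 ⇒ p=61, q=8
…
i=7: a=14 ⇒ p=1447, q=190
…
i=9: a=1 ⇒ p=2993, q=393
i=10: a=1 ⇒ p=4539, q=596
…
i=12: a=1 ⇒ p=12071, q=1585
i=13: a=1 ⇒ p=19603, q=2574
→ (19603, 2574).  Check: 19603²=384277609, 58·2574²=384277608, difference 1.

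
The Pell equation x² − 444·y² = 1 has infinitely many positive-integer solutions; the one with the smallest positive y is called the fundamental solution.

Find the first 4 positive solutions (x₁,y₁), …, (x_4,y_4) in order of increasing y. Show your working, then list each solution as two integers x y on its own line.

295 14
174049 8260
102688615 4873386
60586108801 2875289480

[21; 14,42] for √444; ℓ=2 ⇒ convergent index 1
a_0=21:  p_0=21·1+0=21,  q_0=21·0+1=1
a_1=14:  p_1=14·21+1=295,  q_1=14·1+0=14
→ (295, 14).  Check: 295²=87025, 444·14²=87024, difference 1.
n=2: (295,14)∘(295,14) = (295·295+444·14·14, 295·14+14·295) = (174049,8260)
n=3: (174049,8260)∘(295,14) = (295·174049+444·14·8260, 295·8260+14·174049) = (102688615,4873386)
n=4: (102688615,4873386)∘(295,14) = (295·102688615+444·14·4873386, 295·4873386+14·102688615) = (60586108801,2875289480)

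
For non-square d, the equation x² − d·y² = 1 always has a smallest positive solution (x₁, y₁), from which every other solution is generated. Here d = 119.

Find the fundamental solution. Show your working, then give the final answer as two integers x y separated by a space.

120 11

√119 = [10; 1,9,1,20, …], period ℓ=4 (even) → k=3
i=0: a=10 ⇒ p=10, q=1
…
i=2: a=9 ⇒ p=109, q=10
i=3: a=1 ⇒ p=120, q=11
fundamental: x₁=120, y₁=11  (since 14400 − 119·121 = 1)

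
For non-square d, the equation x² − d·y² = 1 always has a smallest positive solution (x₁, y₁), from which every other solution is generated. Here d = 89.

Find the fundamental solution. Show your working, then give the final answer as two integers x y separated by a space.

500001 53000

√89 = [9; 2,3,3,2,18, …], period ℓ=5 (odd) → k=9
i=0: a=9 ⇒ p=9, q=1
…
i=3: a=3 ⇒ p=217, q=23
i=4: a=2 ⇒ p=500, q=53
i=5: a=18 ⇒ p=9217, q=977
…
i=8: a=3 ⇒ p=216991, q=23001
i=9: a=2 ⇒ p=500001, q=53000
fundamental: x₁=500001, y₁=53000  (since 250001000001 − 89·2809000000 = 1)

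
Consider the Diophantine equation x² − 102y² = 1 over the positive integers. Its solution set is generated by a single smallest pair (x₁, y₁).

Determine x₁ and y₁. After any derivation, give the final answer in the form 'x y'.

101 10

√102 = [10; 10,20, …], period ℓ=2 (even) → k=1
step 0: (10, 1)  from 10·(1,0) + (0,1)
step 1: (101, 10)  from 10·(10,1) + (1,0)
fundamental: x₁=101, y₁=10  (since 10201 − 102·100 = 1)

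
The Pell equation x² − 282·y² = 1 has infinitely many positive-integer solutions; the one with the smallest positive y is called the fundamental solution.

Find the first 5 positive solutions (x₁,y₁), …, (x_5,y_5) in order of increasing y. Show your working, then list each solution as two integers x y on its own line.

[16; 1,3,1,4,1,3,1,32] for √282; ℓ=8 ⇒ convergent index 7
k=0  a_k=16  p_k/q_k = 16/1
k=1  a_k=1  p_k/q_k = 17/1
…
k=5  a_k=1  p_k/q_k = 487/29
k=6  a_k=3  p_k/q_k = 1864/111
k=7  a_k=1  p_k/q_k = 2351/140
(x₁, y₁) = (2351, 140);  2351² − 282·140² = 1 ✓
(x_2, y_2) = (2351·2351 + 282·140·140, 2351·140 + 140·2351) = (11054401, 658280)
(x_3, y_3) = (2351·11054401 + 282·140·658280, 2351·658280 + 140·11054401) = (51977791151, 3095232420)
(x_4, y_4) = (2351·51977791151 + 282·140·3095232420, 2351·3095232420 + 140·51977791151) = (244399562937601, 14553782180560)
(x_5, y_5) = (2351·244399562937601 + 282·140·14553782180560, 2351·14553782180560 + 140·244399562937601) = (1149166692954808751, 68431880717760700)

2351 140
11054401 658280
51977791151 3095232420
244399562937601 14553782180560
1149166692954808751 68431880717760700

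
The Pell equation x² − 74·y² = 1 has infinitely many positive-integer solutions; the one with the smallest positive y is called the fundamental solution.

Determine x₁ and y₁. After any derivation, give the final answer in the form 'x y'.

3699 430

d=74: √d = [8; 1,1,1,1,16] (ℓ=5, odd), read p_9/q_9
i=0: a=8 ⇒ p=8, q=1
…
i=2: a=1 ⇒ p=17, q=2
…
i=4: a=1 ⇒ p=43, q=5
…
i=6: a=1 ⇒ p=757, q=88
…
i=8: a=1 ⇒ p=2228, q=259
i=9: a=1 ⇒ p=3699, q=430
→ (3699, 430).  Check: 3699²=13682601, 74·430²=13682600, difference 1.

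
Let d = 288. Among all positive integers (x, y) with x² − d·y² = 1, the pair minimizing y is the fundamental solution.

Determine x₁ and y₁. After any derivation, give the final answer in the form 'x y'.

√288 → a₀=16, period (1,32); ℓ=2 even so k=1
i=0: a=16 ⇒ p=16, q=1
i=1: a=1 ⇒ p=17, q=1
fundamental: x₁=17, y₁=1  (since 289 − 288·1 = 1)

17 1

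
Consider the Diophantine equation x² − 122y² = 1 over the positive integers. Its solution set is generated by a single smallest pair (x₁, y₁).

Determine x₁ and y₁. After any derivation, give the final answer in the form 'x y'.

√122 → a₀=11, period (22); ℓ=1 odd so k=1
i=0: a=11 ⇒ p=11, q=1
i=1: a=22 ⇒ p=243, q=22
→ (243, 22).  Check: 243²=59049, 122·22²=59048, difference 1.

243 22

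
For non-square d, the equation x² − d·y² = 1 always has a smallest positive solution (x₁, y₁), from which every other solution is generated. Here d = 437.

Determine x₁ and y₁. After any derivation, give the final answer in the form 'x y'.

4599 220

√437 = [20; 1,9,2,9,1,40, …], period ℓ=6 (even) → k=5
step 0: (20, 1)  from 20·(1,0) + (0,1)
step 1: (21, 1)  from 1·(20,1) + (1,0)
…
step 4: (4160, 199)  from 9·(439,21) + (209,10)
step 5: (4599, 220)  from 1·(4160,199) + (439,21)
(x₁, y₁) = (4599, 220);  4599² − 437·220² = 1 ✓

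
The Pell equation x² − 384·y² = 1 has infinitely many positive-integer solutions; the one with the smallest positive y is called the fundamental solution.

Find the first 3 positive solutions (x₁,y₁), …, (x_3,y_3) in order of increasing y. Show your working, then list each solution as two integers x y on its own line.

√384 = [19; 1,1,2,9,2,1,1,38, …], period ℓ=8 (even) → k=7
i=0: a=19 ⇒ p=19, q=1
i=1: a=1 ⇒ p=20, q=1
…
i=3: a=2 ⇒ p=98, q=5
…
i=5: a=2 ⇒ p=1940, q=99
i=6: a=1 ⇒ p=2861, q=146
i=7: a=1 ⇒ p=4801, q=245
→ (4801, 245).  Check: 4801²=23049601, 384·245²=23049600, difference 1.
k=2:  x_2 = 4801·4801+384·245·245 = 46099201,  y_2 = 4801·245+245·4801 = 2352490
k=3:  x_3 = 4801·46099201+384·245·2352490 = 442644523201,  y_3 = 4801·2352490+245·46099201 = 22588608735

4801 245
46099201 2352490
442644523201 22588608735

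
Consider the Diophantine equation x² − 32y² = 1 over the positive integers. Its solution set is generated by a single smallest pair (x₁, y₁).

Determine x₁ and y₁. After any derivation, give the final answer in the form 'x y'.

17 3

d=32: √d = [5; 1,1,1,10] (ℓ=4, even), read p_3/q_3
i=0: a=5 ⇒ p=5, q=1
…
i=2: a=1 ⇒ p=11, q=2
i=3: a=1 ⇒ p=17, q=3
fundamental: x₁=17, y₁=3  (since 289 − 32·9 = 1)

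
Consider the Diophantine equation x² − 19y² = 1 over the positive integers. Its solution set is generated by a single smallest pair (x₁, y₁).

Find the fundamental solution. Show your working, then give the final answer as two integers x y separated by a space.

170 39

[4; 2,1,3,1,2,8] for √19; ℓ=6 ⇒ convergent index 5
step 0: (4, 1)  from 4·(1,0) + (0,1)
…
step 2: (13, 3)  from 1·(9,2) + (4,1)
step 3: (48, 11)  from 3·(13,3) + (9,2)
step 4: (61, 14)  from 1·(48,11) + (13,3)
step 5: (170, 39)  from 2·(61,14) + (48,11)
→ (170, 39).  Check: 170²=28900, 19·39²=28899, difference 1.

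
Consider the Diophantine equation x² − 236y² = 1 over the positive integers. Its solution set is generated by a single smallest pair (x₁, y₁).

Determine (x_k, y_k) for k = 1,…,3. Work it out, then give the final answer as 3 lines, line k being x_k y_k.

[15; 2,1,3,5,1,6,1,5,3,1,2,30] for √236; ℓ=12 ⇒ convergent index 11
a_0=15:  p_0=15·1+0=15,  q_0=15·0+1=1
a_1=2:  p_1=2·15+1=31,  q_1=2·1+0=2
a_2=1:  p_2=1·31+15=46,  q_2=1·2+1=3
a_3=3:  p_3=3·46+31=169,  q_3=3·3+2=11
a_4=5:  p_4=5·169+46=891,  q_4=5·11+3=58
a_5=1:  p_5=1·891+169=1060,  q_5=1·58+11=69
a_6=6:  p_6=6·1060+891=7251,  q_6=6·69+58=472
a_7=1:  p_7=1·7251+1060=8311,  q_7=1·472+69=541
a_8=5:  p_8=5·8311+7251=48806,  q_8=5·541+472=3177
a_9=3:  p_9=3·48806+8311=154729,  q_9=3·3177+541=10072
a_10=1:  p_10=1·154729+48806=203535,  q_10=1·10072+3177=13249
a_11=2:  p_11=2·203535+154729=561799,  q_11=2·13249+10072=36570
→ (561799, 36570).  Check: 561799²=315618116401, 236·36570²=315618116400, difference 1.
n=2: (561799,36570)∘(561799,36570) = (561799·561799+236·36570·36570, 561799·36570+36570·561799) = (631236232801,41089978860)
n=3: (631236232801,41089978860)∘(561799,36570) = (561799·631236232801+236·36570·41089978860, 561799·41089978860+36570·631236232801) = (709255768702176199,46168618067101710)

561799 36570
631236232801 41089978860
709255768702176199 46168618067101710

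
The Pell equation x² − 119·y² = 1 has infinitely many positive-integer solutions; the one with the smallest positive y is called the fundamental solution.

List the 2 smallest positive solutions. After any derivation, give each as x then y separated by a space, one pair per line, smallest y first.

120 11
28799 2640

√119 → a₀=10, period (1,9,1,20); ℓ=4 even so k=3
a_0=10:  p_0=10·1+0=10,  q_0=10·0+1=1
a_1=1:  p_1=1·10+1=11,  q_1=1·1+0=1
a_2=9:  p_2=9·11+10=109,  q_2=9·1+1=10
a_3=1:  p_3=1·109+11=120,  q_3=1·10+1=11
(x₁, y₁) = (120, 11);  120² − 119·11² = 1 ✓
k=2:  x_2 = 120·120+119·11·11 = 28799,  y_2 = 120·11+11·120 = 2640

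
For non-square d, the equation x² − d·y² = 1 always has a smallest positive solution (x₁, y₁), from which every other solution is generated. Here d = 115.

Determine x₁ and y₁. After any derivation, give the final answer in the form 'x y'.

[10; 1,2,1,1,1,1,1,2,1,20] for √115; ℓ=10 ⇒ convergent index 9
i=0: a=10 ⇒ p=10, q=1
…
i=3: a=1 ⇒ p=43, q=4
i=4: a=1 ⇒ p=75, q=7
i=5: a=1 ⇒ p=118, q=11
i=6: a=1 ⇒ p=193, q=18
…
i=8: a=2 ⇒ p=815, q=76
i=9: a=1 ⇒ p=1126, q=105
(x₁, y₁) = (1126, 105);  1126² − 115·105² = 1 ✓

1126 105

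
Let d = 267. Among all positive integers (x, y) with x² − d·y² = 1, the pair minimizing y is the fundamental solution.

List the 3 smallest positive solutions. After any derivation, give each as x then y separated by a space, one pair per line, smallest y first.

2402 147
11539207 706188
55434348026 3392527005

√267 → a₀=16, period (2,1,15,1,2,32); ℓ=6 even so k=5
step 0: (16, 1)  from 16·(1,0) + (0,1)
step 1: (33, 2)  from 2·(16,1) + (1,0)
…
step 3: (768, 47)  from 15·(49,3) + (33,2)
step 4: (817, 50)  from 1·(768,47) + (49,3)
step 5: (2402, 147)  from 2·(817,50) + (768,47)
fundamental: x₁=2402, y₁=147  (since 5769604 − 267·21609 = 1)
(x_2, y_2) = (2402·2402 + 267·147·147, 2402·147 + 147·2402) = (11539207, 706188)
(x_3, y_3) = (2402·11539207 + 267·147·706188, 2402·706188 + 147·11539207) = (55434348026, 3392527005)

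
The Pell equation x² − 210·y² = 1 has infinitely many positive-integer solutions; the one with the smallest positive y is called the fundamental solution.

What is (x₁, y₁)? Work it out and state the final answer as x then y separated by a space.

[14; 2,28] for √210; ℓ=2 ⇒ convergent index 1
a_0=14:  p_0=14·1+0=14,  q_0=14·0+1=1
a_1=2:  p_1=2·14+1=29,  q_1=2·1+0=2
fundamental: x₁=29, y₁=2  (since 841 − 210·4 = 1)

29 2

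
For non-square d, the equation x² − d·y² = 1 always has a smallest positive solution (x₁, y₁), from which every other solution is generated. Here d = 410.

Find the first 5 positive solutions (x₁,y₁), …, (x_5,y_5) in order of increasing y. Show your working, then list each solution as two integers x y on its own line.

[20; 4,40] for √410; ℓ=2 ⇒ convergent index 1
k=0  a_k=20  p_k/q_k = 20/1
k=1  a_k=4  p_k/q_k = 81/4
(x₁, y₁) = (81, 4);  81² − 410·4² = 1 ✓
(81+4√410)^2 = 13121 + 648√410
(81+4√410)^3 = 2125521 + 104972√410
(81+4√410)^4 = 344321281 + 17004816√410
(81+4√410)^5 = 55777922001 + 2754675220√410

81 4
13121 648
2125521 104972
344321281 17004816
55777922001 2754675220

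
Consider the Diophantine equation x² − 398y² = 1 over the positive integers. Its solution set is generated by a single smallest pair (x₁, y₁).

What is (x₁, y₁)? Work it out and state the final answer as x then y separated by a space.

[19; 1,18,1,38] for √398; ℓ=4 ⇒ convergent index 3
step 0: (19, 1)  from 19·(1,0) + (0,1)
…
step 2: (379, 19)  from 18·(20,1) + (19,1)
step 3: (399, 20)  from 1·(379,19) + (20,1)
→ (399, 20).  Check: 399²=159201, 398·20²=159200, difference 1.

399 20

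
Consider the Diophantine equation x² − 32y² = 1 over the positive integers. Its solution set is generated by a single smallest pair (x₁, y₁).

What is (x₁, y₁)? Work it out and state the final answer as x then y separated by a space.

17 3

√32 = [5; 1,1,1,10, …], period ℓ=4 (even) → k=3
i=0: a=5 ⇒ p=5, q=1
i=1: a=1 ⇒ p=6, q=1
i=2: a=1 ⇒ p=11, q=2
i=3: a=1 ⇒ p=17, q=3
→ (17, 3).  Check: 17²=289, 32·3²=288, difference 1.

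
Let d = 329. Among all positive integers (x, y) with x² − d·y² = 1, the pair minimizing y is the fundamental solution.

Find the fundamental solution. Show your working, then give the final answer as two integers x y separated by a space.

√329 = [18; 7,4,2,1,1,4,1,1,2,4,7,36, …], period ℓ=12 (even) → k=11
i=0: a=18 ⇒ p=18, q=1
i=1: a=7 ⇒ p=127, q=7
…
i=6: a=4 ⇒ p=13241, q=730
i=7: a=1 ⇒ p=16125, q=889
i=8: a=1 ⇒ p=29366, q=1619
i=9: a=2 ⇒ p=74857, q=4127
i=10: a=4 ⇒ p=328794, q=18127
i=11: a=7 ⇒ p=2376415, q=131016
→ (2376415, 131016).  Check: 2376415²=5647348252225, 329·131016²=5647348252224, difference 1.

2376415 131016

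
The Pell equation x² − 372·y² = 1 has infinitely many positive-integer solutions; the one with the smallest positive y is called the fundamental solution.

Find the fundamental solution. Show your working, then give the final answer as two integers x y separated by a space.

√372 → a₀=19, period (3,2,12,2,3,38); ℓ=6 even so k=5
step 0: (19, 1)  from 19·(1,0) + (0,1)
step 1: (58, 3)  from 3·(19,1) + (1,0)
…
step 4: (3491, 181)  from 2·(1678,87) + (135,7)
step 5: (12151, 630)  from 3·(3491,181) + (1678,87)
(x₁, y₁) = (12151, 630);  12151² − 372·630² = 1 ✓

12151 630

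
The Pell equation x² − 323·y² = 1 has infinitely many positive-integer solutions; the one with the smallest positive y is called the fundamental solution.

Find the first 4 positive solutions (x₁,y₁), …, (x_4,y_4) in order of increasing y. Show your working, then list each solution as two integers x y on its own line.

d=323: √d = [17; 1,34] (ℓ=2, even), read p_1/q_1
a_0=17:  p_0=17·1+0=17,  q_0=17·0+1=1
a_1=1:  p_1=1·17+1=18,  q_1=1·1+0=1
fundamental: x₁=18, y₁=1  (since 324 − 323·1 = 1)
(x_2, y_2) = (18·18 + 323·1·1, 18·1 + 1·18) = (647, 36)
(x_3, y_3) = (18·647 + 323·1·36, 18·36 + 1·647) = (23274, 1295)
(x_4, y_4) = (18·23274 + 323·1·1295, 18·1295 + 1·23274) = (837217, 46584)

18 1
647 36
23274 1295
837217 46584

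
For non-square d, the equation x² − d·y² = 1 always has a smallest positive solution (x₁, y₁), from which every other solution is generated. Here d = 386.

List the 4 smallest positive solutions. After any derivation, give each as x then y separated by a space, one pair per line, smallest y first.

111555 5678
24889036049 1266818580
5552992832780835 282639893378122
1238928230896843060801 63059786610325980840

√386 → a₀=19, period (1,1,1,4,1,18,1,4,1,1,1,38); ℓ=12 even so k=11
step 0: (19, 1)  from 19·(1,0) + (0,1)
step 1: (20, 1)  from 1·(19,1) + (1,0)
step 2: (39, 2)  from 1·(20,1) + (19,1)
step 3: (59, 3)  from 1·(39,2) + (20,1)
step 4: (275, 14)  from 4·(59,3) + (39,2)
…
step 6: (6287, 320)  from 18·(334,17) + (275,14)
step 7: (6621, 337)  from 1·(6287,320) + (334,17)
step 8: (32771, 1668)  from 4·(6621,337) + (6287,320)
…
step 10: (72163, 3673)  from 1·(39392,2005) + (32771,1668)
step 11: (111555, 5678)  from 1·(72163,3673) + (39392,2005)
→ (111555, 5678).  Check: 111555²=12444518025, 386·5678²=12444518024, difference 1.
(111555+5678√386)^2 = 24889036049 + 1266818580√386
(111555+5678√386)^3 = 5552992832780835 + 282639893378122√386
(111555+5678√386)^4 = 1238928230896843060801 + 63059786610325980840√386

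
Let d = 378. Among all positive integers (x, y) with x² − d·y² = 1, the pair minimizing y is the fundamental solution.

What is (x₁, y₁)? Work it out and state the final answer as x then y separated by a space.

8749 450

√378 → a₀=19, period (2,3,1,4,1,3,2,38); ℓ=8 even so k=7
k=0  a_k=19  p_k/q_k = 19/1
k=1  a_k=2  p_k/q_k = 39/2
…
k=3  a_k=1  p_k/q_k = 175/9
k=4  a_k=4  p_k/q_k = 836/43
k=5  a_k=1  p_k/q_k = 1011/52
k=6  a_k=3  p_k/q_k = 3869/199
k=7  a_k=2  p_k/q_k = 8749/450
fundamental: x₁=8749, y₁=450  (since 76545001 − 378·202500 = 1)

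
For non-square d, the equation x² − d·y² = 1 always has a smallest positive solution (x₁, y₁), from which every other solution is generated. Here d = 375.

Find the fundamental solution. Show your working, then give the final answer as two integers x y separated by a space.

15124 781

√375 → a₀=19, period (2,1,2,1,5,1,2,1,2,38); ℓ=10 even so k=9
k=0  a_k=19  p_k/q_k = 19/1
…
k=2  a_k=1  p_k/q_k = 58/3
k=3  a_k=2  p_k/q_k = 155/8
k=4  a_k=1  p_k/q_k = 213/11
…
k=7  a_k=2  p_k/q_k = 4086/211
k=8  a_k=1  p_k/q_k = 5519/285
k=9  a_k=2  p_k/q_k = 15124/781
fundamental: x₁=15124, y₁=781  (since 228735376 − 375·609961 = 1)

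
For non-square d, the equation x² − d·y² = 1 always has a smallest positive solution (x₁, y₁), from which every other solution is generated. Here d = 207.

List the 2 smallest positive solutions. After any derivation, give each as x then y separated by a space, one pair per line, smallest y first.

1151 80
2649601 184160

d=207: √d = [14; 2,1,1,2,1,1,2,28] (ℓ=8, even), read p_7/q_7
k=0  a_k=14  p_k/q_k = 14/1
k=1  a_k=2  p_k/q_k = 29/2
…
k=4  a_k=2  p_k/q_k = 187/13
k=5  a_k=1  p_k/q_k = 259/18
k=6  a_k=1  p_k/q_k = 446/31
k=7  a_k=2  p_k/q_k = 1151/80
→ (1151, 80).  Check: 1151²=1324801, 207·80²=1324800, difference 1.
k=2:  x_2 = 1151·1151+207·80·80 = 2649601,  y_2 = 1151·80+80·1151 = 184160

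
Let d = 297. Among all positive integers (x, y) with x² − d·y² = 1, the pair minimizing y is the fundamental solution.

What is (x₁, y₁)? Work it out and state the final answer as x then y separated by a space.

48599 2820

[17; 4,3,1,1,2,1,1,3,4,34] for √297; ℓ=10 ⇒ convergent index 9
step 0: (17, 1)  from 17·(1,0) + (0,1)
step 1: (69, 4)  from 4·(17,1) + (1,0)
step 2: (224, 13)  from 3·(69,4) + (17,1)
step 3: (293, 17)  from 1·(224,13) + (69,4)
…
step 5: (1327, 77)  from 2·(517,30) + (293,17)
…
step 7: (3171, 184)  from 1·(1844,107) + (1327,77)
step 8: (11357, 659)  from 3·(3171,184) + (1844,107)
step 9: (48599, 2820)  from 4·(11357,659) + (3171,184)
fundamental: x₁=48599, y₁=2820  (since 2361862801 − 297·7952400 = 1)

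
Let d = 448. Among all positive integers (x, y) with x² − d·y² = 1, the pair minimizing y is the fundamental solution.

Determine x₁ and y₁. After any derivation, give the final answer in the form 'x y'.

d=448: √d = [21; 6,42] (ℓ=2, even), read p_1/q_1
k=0  a_k=21  p_k/q_k = 21/1
k=1  a_k=6  p_k/q_k = 127/6
fundamental: x₁=127, y₁=6  (since 16129 − 448·36 = 1)

127 6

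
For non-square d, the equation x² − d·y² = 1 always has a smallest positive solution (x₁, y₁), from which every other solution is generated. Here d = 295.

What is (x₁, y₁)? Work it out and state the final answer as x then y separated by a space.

[17; 5,1,2,3,2,6,2,3,2,1,5,34] for √295; ℓ=12 ⇒ convergent index 11
a_0=17:  p_0=17·1+0=17,  q_0=17·0+1=1
…
a_8=3:  p_8=3·31208+14479=108103,  q_8=3·1817+843=6294
…
a_10=1:  p_10=1·247414+108103=355517,  q_10=1·14405+6294=20699
a_11=5:  p_11=5·355517+247414=2024999,  q_11=5·20699+14405=117900
(x₁, y₁) = (2024999, 117900);  2024999² − 295·117900² = 1 ✓

2024999 117900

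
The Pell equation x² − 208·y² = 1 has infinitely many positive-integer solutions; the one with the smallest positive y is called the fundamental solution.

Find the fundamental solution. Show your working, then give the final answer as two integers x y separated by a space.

649 45

√208 = [14; 2,2,1,2,2,28, …], period ℓ=6 (even) → k=5
a_0=14:  p_0=14·1+0=14,  q_0=14·0+1=1
…
a_4=2:  p_4=2·101+72=274,  q_4=2·7+5=19
a_5=2:  p_5=2·274+101=649,  q_5=2·19+7=45
(x₁, y₁) = (649, 45);  649² − 208·45² = 1 ✓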